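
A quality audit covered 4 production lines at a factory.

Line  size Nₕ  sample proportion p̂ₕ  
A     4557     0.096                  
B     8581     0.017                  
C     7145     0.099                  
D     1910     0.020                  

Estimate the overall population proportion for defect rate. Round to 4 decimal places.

N = 4557 + 8581 + 7145 + 1910 = 22193.
Overall proportion = Σ (Nₕ/N)·p̂ₕ.
Σ Nₕp̂ₕ = 437.472 + 145.877 + 707.355 + 38.2 = 1328.904.
1328.904 / 22193 = 0.059879... → 0.0599.

0.0599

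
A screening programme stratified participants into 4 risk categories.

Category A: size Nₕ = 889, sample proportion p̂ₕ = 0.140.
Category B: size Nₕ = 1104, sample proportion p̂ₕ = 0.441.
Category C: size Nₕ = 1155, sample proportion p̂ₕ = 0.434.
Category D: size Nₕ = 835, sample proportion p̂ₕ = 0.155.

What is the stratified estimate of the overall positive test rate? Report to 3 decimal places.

0.312

N = 889 + 1104 + 1155 + 835 = 3983.
Overall proportion = Σ (Nₕ/N)·p̂ₕ.
Σ Nₕp̂ₕ = 124.46 + 486.864 + 501.27 + 129.425 = 1242.019.
1242.019 / 3983 = 0.31183... → 0.312.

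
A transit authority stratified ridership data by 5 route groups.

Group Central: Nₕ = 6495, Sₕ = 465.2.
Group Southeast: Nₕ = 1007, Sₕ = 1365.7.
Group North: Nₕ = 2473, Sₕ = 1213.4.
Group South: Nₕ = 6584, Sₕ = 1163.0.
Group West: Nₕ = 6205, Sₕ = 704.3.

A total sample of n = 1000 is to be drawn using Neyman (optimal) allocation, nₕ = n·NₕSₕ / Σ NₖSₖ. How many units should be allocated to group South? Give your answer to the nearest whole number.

394

Central: NₕSₕ = 6495·465.2 = 3021474
Southeast: NₕSₕ = 1007·1365.7 = 1375259.9
North: NₕSₕ = 2473·1213.4 = 3000738.2
South: NₕSₕ = 6584·1163.0 = 7657192
West: NₕSₕ = 6205·704.3 = 4370181.5
Σ NₕSₕ = 19424845.6.
n_South = 1000·7657192/19424845.6 = 394.196... → 394.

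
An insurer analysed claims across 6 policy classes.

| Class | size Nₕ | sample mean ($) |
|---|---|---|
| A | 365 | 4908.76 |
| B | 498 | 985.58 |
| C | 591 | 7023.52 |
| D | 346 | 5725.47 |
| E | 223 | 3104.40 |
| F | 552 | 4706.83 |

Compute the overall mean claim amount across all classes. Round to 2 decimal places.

4545.58

x̄_st = (Σ Nₕx̄ₕ) / (Σ Nₕ) = (365·4908.76 + 498·985.58 + 591·7023.52 + 346·5725.47 + 223·3104.40 + 552·4706.83) / 2575
= 11704880.54 / 2575 = 4545.5847... → 4545.58.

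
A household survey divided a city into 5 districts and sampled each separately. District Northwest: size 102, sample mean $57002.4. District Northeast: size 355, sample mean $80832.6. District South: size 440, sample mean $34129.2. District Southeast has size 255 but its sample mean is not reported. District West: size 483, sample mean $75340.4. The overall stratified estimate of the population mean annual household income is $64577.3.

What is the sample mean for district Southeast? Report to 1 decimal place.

Σ Nₕx̄ₕ = N·μ, so 255·x̄_Southeast = 1635·64577.3 − (102·57002.4 + 355·80832.6 + 440·34129.2 + 483·75340.4).
= 105583885.5 − 85916079 = 19667806.5.
x̄_Southeast = 19667806.5 / 255 = 77128.653... → 77128.7.

77128.7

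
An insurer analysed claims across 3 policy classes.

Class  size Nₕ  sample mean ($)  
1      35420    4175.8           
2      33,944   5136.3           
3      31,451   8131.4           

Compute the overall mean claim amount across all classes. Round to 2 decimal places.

5733.21

N = 100815; weights Wₕ = Nₕ/N = (0.3513, 0.3367, 0.3120).
x̄_st = Σ Wₕ·x̄ₕ = 0.3513·4175.8 + 0.3367·5136.3 + 0.3120·8131.4 ≈ 5733.2149...
→ 5733.21.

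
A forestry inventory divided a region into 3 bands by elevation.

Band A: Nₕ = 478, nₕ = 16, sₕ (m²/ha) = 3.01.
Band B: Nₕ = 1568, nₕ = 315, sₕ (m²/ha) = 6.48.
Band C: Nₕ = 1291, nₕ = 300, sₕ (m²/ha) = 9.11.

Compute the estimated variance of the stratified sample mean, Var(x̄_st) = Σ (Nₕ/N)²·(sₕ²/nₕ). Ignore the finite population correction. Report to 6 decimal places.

N = 3337. Term for each stratum: Wₕ²sₕ²/nₕ.
Var(x̄_st) = 0.011618669 + 0.029431958 + 0.041405265 = 0.082455893 → 0.082456.

0.082456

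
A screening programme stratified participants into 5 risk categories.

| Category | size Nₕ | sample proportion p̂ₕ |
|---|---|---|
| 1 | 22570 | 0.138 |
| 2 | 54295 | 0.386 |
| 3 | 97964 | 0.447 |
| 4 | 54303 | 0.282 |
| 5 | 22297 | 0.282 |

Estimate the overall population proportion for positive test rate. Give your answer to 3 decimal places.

Wₕ = Nₕ/N with N = 251429: 0.0898, 0.2159, 0.3896, 0.2160, 0.0887.
p̂_st = 0.0898·0.138 + 0.2159·0.386 + 0.3896·0.447 + 0.2160·0.282 + 0.0887·0.282 ≈ 0.35582... → 0.356.

0.356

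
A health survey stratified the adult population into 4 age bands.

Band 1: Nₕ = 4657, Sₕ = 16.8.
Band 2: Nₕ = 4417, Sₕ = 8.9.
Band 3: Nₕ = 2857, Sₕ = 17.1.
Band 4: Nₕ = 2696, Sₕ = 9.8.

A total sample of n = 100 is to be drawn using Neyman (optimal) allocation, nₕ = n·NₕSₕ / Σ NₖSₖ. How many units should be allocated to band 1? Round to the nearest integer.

Σ NₕSₕ = 4657·16.8 + 4417·8.9 + 2857·17.1 + 2696·9.8 = 192824.4.
Share for 1: 78237.6/192824.4 = 0.40575.
n_1 = 100 × 0.40575 = 40.575... → 41.

41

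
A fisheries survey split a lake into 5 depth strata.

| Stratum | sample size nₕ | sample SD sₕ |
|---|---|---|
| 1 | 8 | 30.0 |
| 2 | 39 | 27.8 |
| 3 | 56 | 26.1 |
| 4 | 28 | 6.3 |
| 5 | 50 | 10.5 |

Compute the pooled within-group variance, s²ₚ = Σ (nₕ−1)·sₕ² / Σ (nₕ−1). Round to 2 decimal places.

Degrees of freedom: 7 + 38 + 55 + 27 + 49 = 176.
Σ(nₕ−1)sₕ² = 7·900 + 38·772.84 + 55·681.21 + 27·39.69 + 49·110.25 = 79608.35.
s²ₚ = 79608.35 / 176 = 452.3202... → 452.32.

452.32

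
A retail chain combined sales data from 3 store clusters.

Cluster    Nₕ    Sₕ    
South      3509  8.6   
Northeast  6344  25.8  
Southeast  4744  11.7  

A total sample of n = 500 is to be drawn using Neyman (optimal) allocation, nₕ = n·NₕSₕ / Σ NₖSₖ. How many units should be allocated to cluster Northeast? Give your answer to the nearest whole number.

South: NₕSₕ = 3509·8.6 = 30177.4
Northeast: NₕSₕ = 6344·25.8 = 163675.2
Southeast: NₕSₕ = 4744·11.7 = 55504.8
Σ NₕSₕ = 249357.4.
n_Northeast = 500·163675.2/249357.4 = 328.194... → 328.

328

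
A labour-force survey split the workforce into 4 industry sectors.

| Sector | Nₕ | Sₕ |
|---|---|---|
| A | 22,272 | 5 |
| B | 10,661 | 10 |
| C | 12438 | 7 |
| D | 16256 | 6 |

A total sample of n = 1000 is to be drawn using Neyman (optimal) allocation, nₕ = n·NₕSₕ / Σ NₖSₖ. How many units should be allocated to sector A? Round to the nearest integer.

277

Σ NₕSₕ = 22272·5 + 10661·10 + 12438·7 + 16256·6 = 402572.
Share for A: 111360/402572 = 0.27662.
n_A = 1000 × 0.27662 = 276.621... → 277.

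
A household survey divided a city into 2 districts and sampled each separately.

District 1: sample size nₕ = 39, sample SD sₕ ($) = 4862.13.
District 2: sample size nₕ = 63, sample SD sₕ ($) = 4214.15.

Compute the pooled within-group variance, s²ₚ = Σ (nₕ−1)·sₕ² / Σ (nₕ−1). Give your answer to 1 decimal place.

19993934.4

1: (39−1)·4862.13² = 38·23640308.1369 = 898331709.2022
2: (63−1)·4214.15² = 62·17759060.2225 = 1101061733.795
Numerator = 1999393442.9972; denominator = Σ(nₕ−1) = 100.
s²ₚ = 1999393442.9972/100 = 19993934.430... → 19993934.4.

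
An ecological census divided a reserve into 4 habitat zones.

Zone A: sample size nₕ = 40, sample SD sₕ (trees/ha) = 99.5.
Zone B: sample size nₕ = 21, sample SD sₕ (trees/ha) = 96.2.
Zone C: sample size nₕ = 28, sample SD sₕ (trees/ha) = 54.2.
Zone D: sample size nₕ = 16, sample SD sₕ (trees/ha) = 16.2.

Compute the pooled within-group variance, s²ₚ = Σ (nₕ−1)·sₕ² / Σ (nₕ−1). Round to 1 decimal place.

Degrees of freedom: 39 + 20 + 27 + 15 = 101.
Σ(nₕ−1)sₕ² = 39·9900.25 + 20·9254.44 + 27·2937.64 + 15·262.44 = 654451.43.
s²ₚ = 654451.43 / 101 = 6479.717... → 6479.7.

6479.7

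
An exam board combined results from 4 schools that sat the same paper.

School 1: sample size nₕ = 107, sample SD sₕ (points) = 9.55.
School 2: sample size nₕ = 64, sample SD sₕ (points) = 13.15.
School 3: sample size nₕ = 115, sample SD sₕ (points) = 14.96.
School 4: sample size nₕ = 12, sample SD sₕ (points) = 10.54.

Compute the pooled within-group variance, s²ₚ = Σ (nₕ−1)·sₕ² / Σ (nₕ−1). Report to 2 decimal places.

160.87

1: (107−1)·9.55² = 106·91.2025 = 9667.465
2: (64−1)·13.15² = 63·172.9225 = 10894.1175
3: (115−1)·14.96² = 114·223.8016 = 25513.3824
4: (12−1)·10.54² = 11·111.0916 = 1222.0076
Numerator = 47296.9725; denominator = Σ(nₕ−1) = 294.
s²ₚ = 47296.9725/294 = 160.8741... → 160.87.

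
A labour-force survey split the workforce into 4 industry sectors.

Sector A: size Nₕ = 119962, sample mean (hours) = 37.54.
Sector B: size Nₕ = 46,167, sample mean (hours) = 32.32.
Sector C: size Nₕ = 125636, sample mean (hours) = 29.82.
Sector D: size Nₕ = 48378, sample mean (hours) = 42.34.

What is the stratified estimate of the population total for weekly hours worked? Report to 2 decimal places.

Estimate total by summing Nₕ·x̄ₕ over strata.
119962·37.54 + 46167·32.32 + 125636·29.82 + 48378·42.34 = 4503373.48 + 1492117.44 + 3746465.52 + 2048324.52 = 11790280.96.

11790280.96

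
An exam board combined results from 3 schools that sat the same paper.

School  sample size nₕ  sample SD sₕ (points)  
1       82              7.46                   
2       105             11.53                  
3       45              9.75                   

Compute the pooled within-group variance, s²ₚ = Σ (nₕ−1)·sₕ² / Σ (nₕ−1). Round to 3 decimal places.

1: (82−1)·7.46² = 81·55.6516 = 4507.7796
2: (105−1)·11.53² = 104·132.9409 = 13825.8536
3: (45−1)·9.75² = 44·95.0625 = 4182.75
Numerator = 22516.3832; denominator = Σ(nₕ−1) = 229.
s²ₚ = 22516.3832/229 = 98.32482... → 98.325.

98.325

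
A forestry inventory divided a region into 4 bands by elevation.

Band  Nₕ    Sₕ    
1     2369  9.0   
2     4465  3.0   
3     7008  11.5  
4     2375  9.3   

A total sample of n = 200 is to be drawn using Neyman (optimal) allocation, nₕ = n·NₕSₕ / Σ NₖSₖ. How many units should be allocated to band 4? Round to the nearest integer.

1: NₕSₕ = 2369·9.0 = 21321
2: NₕSₕ = 4465·3.0 = 13395
3: NₕSₕ = 7008·11.5 = 80592
4: NₕSₕ = 2375·9.3 = 22087.5
Σ NₕSₕ = 137395.5.
n_4 = 200·22087.5/137395.5 = 32.152... → 32.

32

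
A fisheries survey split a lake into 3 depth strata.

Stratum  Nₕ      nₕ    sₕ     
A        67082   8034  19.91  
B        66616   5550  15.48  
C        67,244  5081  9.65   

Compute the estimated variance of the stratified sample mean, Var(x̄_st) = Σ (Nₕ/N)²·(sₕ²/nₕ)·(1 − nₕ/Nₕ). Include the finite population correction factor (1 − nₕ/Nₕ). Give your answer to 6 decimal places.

0.011088

N = 200942; Wₕ = Nₕ/N.
stratum A: (67082/200942)²·19.91²/8034·(1 − 8034/67082) = 0.004840391
stratum B: (66616/200942)²·15.48²/5550·(1 − 5550/66616) = 0.004349963
stratum C: (67244/200942)²·9.65²/5081·(1 − 5081/67244) = 0.001897359
Sum = 0.011087712 → 0.011088.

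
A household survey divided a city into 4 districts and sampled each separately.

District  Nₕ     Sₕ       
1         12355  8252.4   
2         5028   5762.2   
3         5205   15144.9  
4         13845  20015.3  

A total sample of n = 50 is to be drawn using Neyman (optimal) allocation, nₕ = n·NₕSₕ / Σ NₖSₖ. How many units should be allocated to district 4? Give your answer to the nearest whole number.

1: NₕSₕ = 12355·8252.4 = 101958402
2: NₕSₕ = 5028·5762.2 = 28972341.6
3: NₕSₕ = 5205·15144.9 = 78829204.5
4: NₕSₕ = 13845·20015.3 = 277111828.5
Σ NₕSₕ = 486871776.6.
n_4 = 50·277111828.5/486871776.6 = 28.458... → 28.

28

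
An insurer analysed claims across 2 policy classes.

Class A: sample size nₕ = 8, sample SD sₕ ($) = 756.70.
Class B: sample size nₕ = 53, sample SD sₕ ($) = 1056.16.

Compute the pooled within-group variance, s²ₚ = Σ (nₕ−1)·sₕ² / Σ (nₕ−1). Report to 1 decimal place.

1051064.6

A: (8−1)·756.70² = 7·572594.89 = 4008164.23
B: (53−1)·1056.16² = 52·1115473.9456 = 58004645.1712
Numerator = 62012809.4012; denominator = Σ(nₕ−1) = 59.
s²ₚ = 62012809.4012/59 = 1051064.566... → 1051064.6.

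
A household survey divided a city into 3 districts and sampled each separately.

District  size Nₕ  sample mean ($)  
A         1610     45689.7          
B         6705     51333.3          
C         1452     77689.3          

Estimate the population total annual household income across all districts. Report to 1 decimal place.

530555057.1

Population total = Σ Nₕ·x̄ₕ (each stratum's size times its mean).
1610·45689.7 + 6705·51333.3 + 1452·77689.3 = 73560417 + 344189776.5 + 112804863.6 = 530555057.1.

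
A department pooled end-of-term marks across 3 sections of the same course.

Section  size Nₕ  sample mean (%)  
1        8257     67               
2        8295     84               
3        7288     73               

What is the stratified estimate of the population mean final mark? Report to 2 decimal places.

74.75

N = 23840; weights Wₕ = Nₕ/N = (0.3464, 0.3479, 0.3057).
x̄_st = Σ Wₕ·x̄ₕ = 0.3464·67 + 0.3479·84 + 0.3057·73 ≈ 74.7493...
→ 74.75.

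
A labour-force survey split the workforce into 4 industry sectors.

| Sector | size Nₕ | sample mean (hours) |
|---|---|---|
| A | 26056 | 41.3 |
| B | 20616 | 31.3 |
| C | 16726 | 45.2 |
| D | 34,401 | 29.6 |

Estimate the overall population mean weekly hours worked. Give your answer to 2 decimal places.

x̄_st = (Σ Nₕx̄ₕ) / (Σ Nₕ) = (26056·41.3 + 20616·31.3 + 16726·45.2 + 34401·29.6) / 97799
= 3495678.4 / 97799 = 35.7435... → 35.74.

35.74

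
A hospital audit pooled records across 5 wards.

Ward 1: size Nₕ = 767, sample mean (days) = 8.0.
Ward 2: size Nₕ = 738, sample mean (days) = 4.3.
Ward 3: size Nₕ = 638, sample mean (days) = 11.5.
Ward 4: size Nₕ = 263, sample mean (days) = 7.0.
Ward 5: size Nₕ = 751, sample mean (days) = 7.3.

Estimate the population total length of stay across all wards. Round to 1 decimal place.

Estimate total by summing Nₕ·x̄ₕ over strata.
767·8.0 + 738·4.3 + 638·11.5 + 263·7.0 + 751·7.3 = 6136 + 3173.4 + 7337 + 1841 + 5482.3 = 23969.7.

23969.7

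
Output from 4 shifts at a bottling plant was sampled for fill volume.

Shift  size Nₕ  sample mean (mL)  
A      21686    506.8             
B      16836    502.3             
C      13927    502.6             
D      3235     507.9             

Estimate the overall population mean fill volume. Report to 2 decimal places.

N = 21686 + 16836 + 13927 + 3235 = 55684.
Weight each subgroup mean by Nₕ/N and sum.
Σ Nₕx̄ₕ = 21686·506.8 + 16836·502.3 + 13927·502.6 + 3235·507.9 = 10990464.8 + 8456722.8 + 6999710.2 + 1643056.5 = 28089954.3.
Divide by N: 28089954.3 / 55684 = 504.4529... → 504.45.

504.45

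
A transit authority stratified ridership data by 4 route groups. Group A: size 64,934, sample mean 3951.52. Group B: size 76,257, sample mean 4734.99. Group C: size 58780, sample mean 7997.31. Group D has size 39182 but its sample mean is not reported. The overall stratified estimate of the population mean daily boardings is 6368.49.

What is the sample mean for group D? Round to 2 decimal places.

N = 64934 + 76257 + 58780 + 39182 = 239153.
Overall total = μ·N = 6368.49·239153 = 1523043488.97.
Subtract the known strata: 64934·3951.52 + 76257·4734.99 + 58780·7997.31 = 1087746013.91.
Remaining total for group D: 1523043488.97 − 1087746013.91 = 435297475.06.
Divide by its size: 435297475.06 / 39182 = 11109.6288... → 11109.63.

11109.63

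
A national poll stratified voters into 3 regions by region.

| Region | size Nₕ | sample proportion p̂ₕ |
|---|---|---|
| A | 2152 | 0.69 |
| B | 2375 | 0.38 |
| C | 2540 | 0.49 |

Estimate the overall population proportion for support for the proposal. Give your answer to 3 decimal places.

Wₕ = Nₕ/N with N = 7067: 0.3045, 0.3361, 0.3594.
p̂_st = 0.3045·0.69 + 0.3361·0.38 + 0.3594·0.49 ≈ 0.51394... → 0.514.

0.514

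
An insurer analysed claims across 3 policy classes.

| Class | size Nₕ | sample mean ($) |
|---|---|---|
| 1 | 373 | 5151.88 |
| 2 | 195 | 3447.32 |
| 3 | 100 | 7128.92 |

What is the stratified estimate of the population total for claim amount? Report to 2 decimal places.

Estimate total by summing Nₕ·x̄ₕ over strata.
373·5151.88 + 195·3447.32 + 100·7128.92 = 1921651.24 + 672227.4 + 712892 = 3306770.64.

3306770.64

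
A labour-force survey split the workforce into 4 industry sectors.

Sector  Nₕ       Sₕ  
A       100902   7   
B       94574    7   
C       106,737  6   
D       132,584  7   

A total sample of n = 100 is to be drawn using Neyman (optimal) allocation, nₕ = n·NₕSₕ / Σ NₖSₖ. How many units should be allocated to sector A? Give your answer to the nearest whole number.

Σ NₕSₕ = 100902·7 + 94574·7 + 106737·6 + 132584·7 = 2936842.
Share for A: 706314/2936842 = 0.24050.
n_A = 100 × 0.24050 = 24.050... → 24.

24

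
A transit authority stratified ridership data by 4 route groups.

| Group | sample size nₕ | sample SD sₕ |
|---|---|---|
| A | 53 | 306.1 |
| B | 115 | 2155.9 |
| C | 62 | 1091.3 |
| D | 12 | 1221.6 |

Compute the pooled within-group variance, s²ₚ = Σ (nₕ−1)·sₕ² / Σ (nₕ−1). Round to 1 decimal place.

2620991.0

Degrees of freedom: 52 + 114 + 61 + 11 = 238.
Σ(nₕ−1)sₕ² = 52·93697.21 + 114·4647904.81 + 61·1190935.69 + 11·1492306.56 = 623795852.51.
s²ₚ = 623795852.51 / 238 = 2620990.977... → 2620991.0.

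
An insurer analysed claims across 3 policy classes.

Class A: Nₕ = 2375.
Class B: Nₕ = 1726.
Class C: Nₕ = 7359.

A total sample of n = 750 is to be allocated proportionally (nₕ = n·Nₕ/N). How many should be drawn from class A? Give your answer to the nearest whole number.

155

Share of class A = 2375/11460 = 0.20724.
Allocate 750 × 0.20724 = 155.432... → 155.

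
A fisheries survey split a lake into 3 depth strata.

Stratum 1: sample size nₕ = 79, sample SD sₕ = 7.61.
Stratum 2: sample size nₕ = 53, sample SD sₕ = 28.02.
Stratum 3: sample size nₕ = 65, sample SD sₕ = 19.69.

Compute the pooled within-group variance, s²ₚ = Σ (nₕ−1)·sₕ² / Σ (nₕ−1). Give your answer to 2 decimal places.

361.63

Degrees of freedom: 78 + 52 + 64 = 194.
Σ(nₕ−1)sₕ² = 78·57.9121 + 52·785.1204 + 64·387.6961 = 70155.955.
s²ₚ = 70155.955 / 194 = 361.6286... → 361.63.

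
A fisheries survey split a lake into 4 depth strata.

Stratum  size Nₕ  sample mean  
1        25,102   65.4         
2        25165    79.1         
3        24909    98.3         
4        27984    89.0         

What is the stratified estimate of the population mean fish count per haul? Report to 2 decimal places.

83.09

N = 103160; weights Wₕ = Nₕ/N = (0.2433, 0.2439, 0.2415, 0.2713).
x̄_st = Σ Wₕ·x̄ₕ = 0.2433·65.4 + 0.2439·79.1 + 0.2415·98.3 + 0.2713·89.0 ≈ 83.0880...
→ 83.09.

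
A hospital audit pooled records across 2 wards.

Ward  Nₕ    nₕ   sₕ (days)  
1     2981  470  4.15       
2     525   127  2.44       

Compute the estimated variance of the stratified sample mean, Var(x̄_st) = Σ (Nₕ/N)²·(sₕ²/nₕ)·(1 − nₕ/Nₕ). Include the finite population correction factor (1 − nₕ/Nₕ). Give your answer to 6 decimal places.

0.023111

N = 3506; Wₕ = Nₕ/N.
ward 1: (2981/3506)²·4.15²/470·(1 − 470/2981) = 0.022314297
ward 2: (525/3506)²·2.44²/127·(1 − 127/525) = 0.000796883
Sum = 0.023111179 → 0.023111.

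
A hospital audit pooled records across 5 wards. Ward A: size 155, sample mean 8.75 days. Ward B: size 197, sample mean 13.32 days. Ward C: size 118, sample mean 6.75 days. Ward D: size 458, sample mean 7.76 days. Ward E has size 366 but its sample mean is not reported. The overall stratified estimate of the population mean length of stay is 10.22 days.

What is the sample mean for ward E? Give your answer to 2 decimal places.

13.37

Σ Nₕx̄ₕ = N·μ, so 366·x̄_E = 1294·10.22 − (155·8.75 + 197·13.32 + 118·6.75 + 458·7.76).
= 13224.68 − 8330.87 = 4893.81.
x̄_E = 4893.81 / 366 = 13.3711... → 13.37.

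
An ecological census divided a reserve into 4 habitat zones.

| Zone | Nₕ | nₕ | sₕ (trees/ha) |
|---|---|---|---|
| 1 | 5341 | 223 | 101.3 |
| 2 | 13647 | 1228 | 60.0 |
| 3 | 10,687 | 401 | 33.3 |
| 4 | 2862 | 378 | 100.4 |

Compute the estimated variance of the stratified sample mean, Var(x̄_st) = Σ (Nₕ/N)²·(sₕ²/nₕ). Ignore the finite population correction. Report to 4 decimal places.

N = 32537. Term for each stratum: Wₕ²sₕ²/nₕ.
Var(x̄_st) = 1.2399500 + 0.5157313 + 0.2983326 + 0.2063288 = 2.2603427 → 2.2603.

2.2603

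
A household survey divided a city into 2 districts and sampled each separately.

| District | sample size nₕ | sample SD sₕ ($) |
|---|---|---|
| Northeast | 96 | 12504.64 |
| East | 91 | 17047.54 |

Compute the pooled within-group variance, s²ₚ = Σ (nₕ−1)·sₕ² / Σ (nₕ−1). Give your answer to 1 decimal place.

221678096.5

Northeast: (96−1)·12504.64² = 95·156366021.5296 = 14854772045.312
East: (91−1)·17047.54² = 90·290618620.0516 = 26155675804.644
Numerator = 41010447849.956; denominator = Σ(nₕ−1) = 185.
s²ₚ = 41010447849.956/185 = 221678096.486... → 221678096.5.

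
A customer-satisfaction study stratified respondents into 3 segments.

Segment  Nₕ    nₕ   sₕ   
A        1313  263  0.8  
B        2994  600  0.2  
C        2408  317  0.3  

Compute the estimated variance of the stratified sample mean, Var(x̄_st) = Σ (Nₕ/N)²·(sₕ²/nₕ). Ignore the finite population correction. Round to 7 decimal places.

0.0001428

N = 6715. Term for each stratum: Wₕ²sₕ²/nₕ.
Var(x̄_st) = 0.0000930383 + 0.0000132532 + 0.0000365094 = 0.0001428008 → 0.0001428.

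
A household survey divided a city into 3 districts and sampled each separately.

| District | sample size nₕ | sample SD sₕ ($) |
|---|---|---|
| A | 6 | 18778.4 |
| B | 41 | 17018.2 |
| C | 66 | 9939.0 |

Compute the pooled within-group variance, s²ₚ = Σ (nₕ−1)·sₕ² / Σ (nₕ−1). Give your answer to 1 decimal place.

Degrees of freedom: 5 + 40 + 65 = 110.
Σ(nₕ−1)sₕ² = 5·352628306.56 + 40·289619131.24 + 65·98783721 = 19768848647.4.
s²ₚ = 19768848647.4 / 110 = 179716805.885... → 179716805.9.

179716805.9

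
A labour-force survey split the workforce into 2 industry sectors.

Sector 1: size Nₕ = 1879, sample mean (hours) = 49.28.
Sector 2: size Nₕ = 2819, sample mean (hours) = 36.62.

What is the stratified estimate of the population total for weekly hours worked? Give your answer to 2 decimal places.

Estimate total by summing Nₕ·x̄ₕ over strata.
1879·49.28 + 2819·36.62 = 92597.12 + 103231.78 = 195828.90.

195828.90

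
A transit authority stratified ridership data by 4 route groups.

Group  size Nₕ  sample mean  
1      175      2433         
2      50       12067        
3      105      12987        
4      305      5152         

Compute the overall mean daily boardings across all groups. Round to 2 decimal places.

6242.71

N = 635; weights Wₕ = Nₕ/N = (0.2756, 0.0787, 0.1654, 0.4803).
x̄_st = Σ Wₕ·x̄ₕ = 0.2756·2433 + 0.0787·12067 + 0.1654·12987 + 0.4803·5152 ≈ 6242.7087...
→ 6242.71.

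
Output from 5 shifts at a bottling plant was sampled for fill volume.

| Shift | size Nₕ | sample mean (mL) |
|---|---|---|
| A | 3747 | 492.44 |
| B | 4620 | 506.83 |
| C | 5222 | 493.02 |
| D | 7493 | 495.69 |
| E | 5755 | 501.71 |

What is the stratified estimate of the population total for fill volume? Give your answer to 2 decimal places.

A: 3747·492.44 = 1845172.68
B: 4620·506.83 = 2341554.6
C: 5222·493.02 = 2574550.44
D: 7493·495.69 = 3714205.17
E: 5755·501.71 = 2887341.05
τ̂ = Σ Nₕx̄ₕ = 13362823.94.

13362823.94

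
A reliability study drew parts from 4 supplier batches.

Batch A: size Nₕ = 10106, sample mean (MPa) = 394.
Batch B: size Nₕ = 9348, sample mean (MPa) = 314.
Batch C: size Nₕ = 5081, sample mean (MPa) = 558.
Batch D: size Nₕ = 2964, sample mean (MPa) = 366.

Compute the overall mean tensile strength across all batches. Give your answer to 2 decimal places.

394.09

N = 27499; weights Wₕ = Nₕ/N = (0.3675, 0.3399, 0.1848, 0.1078).
x̄_st = Σ Wₕ·x̄ₕ = 0.3675·394 + 0.3399·314 + 0.1848·558 + 0.1078·366 ≈ 394.0892...
→ 394.09.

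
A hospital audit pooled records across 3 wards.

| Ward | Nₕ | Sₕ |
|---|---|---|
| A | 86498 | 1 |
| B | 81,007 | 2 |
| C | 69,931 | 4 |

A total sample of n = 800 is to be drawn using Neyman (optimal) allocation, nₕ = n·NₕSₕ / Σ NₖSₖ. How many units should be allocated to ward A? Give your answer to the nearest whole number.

131

Σ NₕSₕ = 86498·1 + 81007·2 + 69931·4 = 528236.
Share for A: 86498/528236 = 0.16375.
n_A = 800 × 0.16375 = 130.999... → 131.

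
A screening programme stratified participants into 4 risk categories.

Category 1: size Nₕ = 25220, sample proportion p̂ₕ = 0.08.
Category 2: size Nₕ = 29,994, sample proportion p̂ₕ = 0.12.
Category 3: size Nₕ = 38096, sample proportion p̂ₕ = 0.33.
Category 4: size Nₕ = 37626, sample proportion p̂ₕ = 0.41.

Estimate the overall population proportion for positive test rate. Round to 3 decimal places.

0.257

N = 25220 + 29994 + 38096 + 37626 = 130936.
Overall proportion = Σ (Nₕ/N)·p̂ₕ.
Σ Nₕp̂ₕ = 2017.6 + 3599.28 + 12571.68 + 15426.66 = 33615.22.
33615.22 / 130936 = 0.25673... → 0.257.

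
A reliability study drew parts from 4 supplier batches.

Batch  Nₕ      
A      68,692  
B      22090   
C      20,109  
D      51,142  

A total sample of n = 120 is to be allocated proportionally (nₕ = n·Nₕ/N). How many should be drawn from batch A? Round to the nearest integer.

N = 68692 + 22090 + 20109 + 51142 = 162033.
n_A = 120·68692/162033 = 50.873... → 51.

51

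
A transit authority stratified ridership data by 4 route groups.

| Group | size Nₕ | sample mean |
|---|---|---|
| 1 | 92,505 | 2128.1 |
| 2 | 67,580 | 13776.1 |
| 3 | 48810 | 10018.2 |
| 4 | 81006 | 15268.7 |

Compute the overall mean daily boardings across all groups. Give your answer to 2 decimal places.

9843.68

x̄_st = (Σ Nₕx̄ₕ) / (Σ Nₕ) = (92505·2128.1 + 67580·13776.1 + 48810·10018.2 + 81006·15268.7) / 289901
= 2853693382.7 / 289901 = 9843.6824... → 9843.68.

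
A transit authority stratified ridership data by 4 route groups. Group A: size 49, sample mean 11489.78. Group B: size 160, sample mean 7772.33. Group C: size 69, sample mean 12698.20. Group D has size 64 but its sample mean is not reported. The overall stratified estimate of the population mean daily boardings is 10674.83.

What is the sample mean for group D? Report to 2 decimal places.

Σ Nₕx̄ₕ = N·μ, so 64·x̄_D = 342·10674.83 − (49·11489.78 + 160·7772.33 + 69·12698.20).
= 3650791.86 − 2682747.82 = 968044.04.
x̄_D = 968044.04 / 64 = 15125.6881... → 15125.69.

15125.69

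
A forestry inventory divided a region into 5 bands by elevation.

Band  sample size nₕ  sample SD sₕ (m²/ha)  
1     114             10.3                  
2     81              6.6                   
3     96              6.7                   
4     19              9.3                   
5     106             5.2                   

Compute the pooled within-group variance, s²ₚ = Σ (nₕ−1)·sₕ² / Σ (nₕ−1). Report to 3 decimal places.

58.719

Degrees of freedom: 113 + 80 + 95 + 18 + 105 = 411.
Σ(nₕ−1)sₕ² = 113·106.09 + 80·43.56 + 95·44.89 + 18·86.49 + 105·27.04 = 24133.54.
s²ₚ = 24133.54 / 411 = 58.71908... → 58.719.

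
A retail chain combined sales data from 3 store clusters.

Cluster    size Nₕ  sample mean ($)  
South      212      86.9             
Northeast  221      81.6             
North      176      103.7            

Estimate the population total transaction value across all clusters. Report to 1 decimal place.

54707.6

South: 212·86.9 = 18422.8
Northeast: 221·81.6 = 18033.6
North: 176·103.7 = 18251.2
τ̂ = Σ Nₕx̄ₕ = 54707.6.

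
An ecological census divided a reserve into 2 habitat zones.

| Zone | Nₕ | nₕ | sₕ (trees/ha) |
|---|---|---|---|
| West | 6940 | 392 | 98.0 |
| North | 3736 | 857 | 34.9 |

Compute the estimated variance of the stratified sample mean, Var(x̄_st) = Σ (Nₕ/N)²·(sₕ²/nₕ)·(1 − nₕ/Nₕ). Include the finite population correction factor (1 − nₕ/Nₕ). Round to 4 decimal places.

9.9024

N = 10676. Term for each stratum: Wₕ²sₕ²/nₕ·(1−nₕ/Nₕ).
Var(x̄_st) = 9.7682574 + 0.1341224 = 9.9023798 → 9.9024.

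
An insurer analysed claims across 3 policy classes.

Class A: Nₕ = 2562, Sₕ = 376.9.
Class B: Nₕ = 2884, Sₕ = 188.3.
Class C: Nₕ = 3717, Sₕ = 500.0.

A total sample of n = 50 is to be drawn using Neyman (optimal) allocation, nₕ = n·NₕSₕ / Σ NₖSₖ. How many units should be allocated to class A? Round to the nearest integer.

14

A: NₕSₕ = 2562·376.9 = 965617.8
B: NₕSₕ = 2884·188.3 = 543057.2
C: NₕSₕ = 3717·500.0 = 1858500
Σ NₕSₕ = 3367175.
n_A = 50·965617.8/3367175 = 14.339... → 14.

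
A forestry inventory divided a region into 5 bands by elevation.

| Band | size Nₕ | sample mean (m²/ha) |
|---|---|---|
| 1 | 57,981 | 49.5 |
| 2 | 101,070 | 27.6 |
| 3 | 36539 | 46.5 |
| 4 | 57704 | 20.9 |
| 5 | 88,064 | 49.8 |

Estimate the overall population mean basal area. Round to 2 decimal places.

37.94

x̄_st = (Σ Nₕx̄ₕ) / (Σ Nₕ) = (57981·49.5 + 101070·27.6 + 36539·46.5 + 57704·20.9 + 88064·49.8) / 341358
= 12950255.8 / 341358 = 37.9375... → 37.94.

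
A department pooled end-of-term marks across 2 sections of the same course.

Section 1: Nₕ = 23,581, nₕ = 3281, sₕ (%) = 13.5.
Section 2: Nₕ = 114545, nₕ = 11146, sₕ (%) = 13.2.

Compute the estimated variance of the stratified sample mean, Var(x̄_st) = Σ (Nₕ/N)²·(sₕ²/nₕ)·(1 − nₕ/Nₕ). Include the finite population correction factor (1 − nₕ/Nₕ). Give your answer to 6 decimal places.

0.011098

N = 138126; Wₕ = Nₕ/N.
section 1: (23581/138126)²·13.5²/3281·(1 − 3281/23581) = 0.001393698
section 2: (114545/138126)²·13.2²/11146·(1 − 11146/114545) = 0.009704439
Sum = 0.011098137 → 0.011098.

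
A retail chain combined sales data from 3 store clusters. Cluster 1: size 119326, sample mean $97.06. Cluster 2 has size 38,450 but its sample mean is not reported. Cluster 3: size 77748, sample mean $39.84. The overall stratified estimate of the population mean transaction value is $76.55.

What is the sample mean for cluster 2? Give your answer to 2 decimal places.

N = 119326 + 38450 + 77748 = 235524.
Overall total = μ·N = 76.55·235524 = 18029362.2.
Subtract the known strata: 119326·97.06 + 77748·39.84 = 14679261.88.
Remaining total for cluster 2: 18029362.2 − 14679261.88 = 3350100.32.
Divide by its size: 3350100.32 / 38450 = 87.1287... → 87.13.

87.13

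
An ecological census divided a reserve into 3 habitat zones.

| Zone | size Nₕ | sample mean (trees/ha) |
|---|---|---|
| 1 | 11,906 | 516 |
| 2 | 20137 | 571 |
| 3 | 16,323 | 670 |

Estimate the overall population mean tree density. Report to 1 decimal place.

N = 11906 + 20137 + 16323 = 48366.
Overall mean = Σ (Nₕ/N)·x̄ₕ — weight by population share, not a simple average.
Σ Nₕx̄ₕ = 11906·516 + 20137·571 + 16323·670 = 6143496 + 11498227 + 10936410 = 28578133.
Divide by N: 28578133 / 48366 = 590.872... → 590.9.

590.9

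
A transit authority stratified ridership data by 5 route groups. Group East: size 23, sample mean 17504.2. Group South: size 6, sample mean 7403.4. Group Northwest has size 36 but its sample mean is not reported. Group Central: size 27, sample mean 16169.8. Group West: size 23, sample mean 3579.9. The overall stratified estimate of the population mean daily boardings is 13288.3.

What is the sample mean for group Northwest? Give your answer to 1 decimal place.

N = 23 + 6 + 36 + 27 + 23 = 115.
Overall total = μ·N = 13288.3·115 = 1528154.5.
Subtract the known strata: 23·17504.2 + 6·7403.4 + 27·16169.8 + 23·3579.9 = 965939.3.
Remaining total for group Northwest: 1528154.5 − 965939.3 = 562215.2.
Divide by its size: 562215.2 / 36 = 15617.089... → 15617.1.

15617.1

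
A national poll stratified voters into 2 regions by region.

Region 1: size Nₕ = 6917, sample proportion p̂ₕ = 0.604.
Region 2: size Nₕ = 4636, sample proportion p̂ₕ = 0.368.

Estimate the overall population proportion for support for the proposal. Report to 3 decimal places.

N = 6917 + 4636 = 11553.
Overall proportion = Σ (Nₕ/N)·p̂ₕ.
Σ Nₕp̂ₕ = 4177.868 + 1706.048 = 5883.916.
5883.916 / 11553 = 0.50930... → 0.509.

0.509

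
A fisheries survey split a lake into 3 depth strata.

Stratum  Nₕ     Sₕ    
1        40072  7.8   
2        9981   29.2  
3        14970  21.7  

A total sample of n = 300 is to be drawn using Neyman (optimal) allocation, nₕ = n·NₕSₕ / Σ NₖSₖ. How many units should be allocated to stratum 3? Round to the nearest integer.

Σ NₕSₕ = 40072·7.8 + 9981·29.2 + 14970·21.7 = 928855.8.
Share for 3: 324849/928855.8 = 0.34973.
n_3 = 300 × 0.34973 = 104.919... → 105.

105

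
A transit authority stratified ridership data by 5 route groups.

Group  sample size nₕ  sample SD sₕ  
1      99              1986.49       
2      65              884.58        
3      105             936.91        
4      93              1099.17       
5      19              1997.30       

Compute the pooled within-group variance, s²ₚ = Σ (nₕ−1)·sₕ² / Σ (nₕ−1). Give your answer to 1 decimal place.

1891090.0

1: (99−1)·1986.49² = 98·3946142.5201 = 386721966.9698
2: (65−1)·884.58² = 64·782481.7764 = 50078833.6896
3: (105−1)·936.91² = 104·877800.3481 = 91291236.2024
4: (93−1)·1099.17² = 92·1208174.6889 = 111152071.3788
5: (19−1)·1997.30² = 18·3989207.29 = 71805731.22
Numerator = 711049839.4606; denominator = Σ(nₕ−1) = 376.
s²ₚ = 711049839.4606/376 = 1891089.999... → 1891090.0.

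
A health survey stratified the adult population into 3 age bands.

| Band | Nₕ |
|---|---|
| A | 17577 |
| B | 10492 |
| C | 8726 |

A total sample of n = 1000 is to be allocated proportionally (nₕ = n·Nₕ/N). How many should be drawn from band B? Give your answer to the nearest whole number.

N = 17577 + 10492 + 8726 = 36795.
n_B = 1000·10492/36795 = 285.147... → 285.

285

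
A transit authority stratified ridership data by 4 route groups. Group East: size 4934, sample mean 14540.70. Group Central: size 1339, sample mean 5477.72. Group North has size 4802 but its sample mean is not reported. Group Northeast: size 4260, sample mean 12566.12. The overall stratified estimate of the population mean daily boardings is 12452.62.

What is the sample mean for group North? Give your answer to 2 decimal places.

12151.35

Σ Nₕx̄ₕ = N·μ, so 4802·x̄_North = 15335·12452.62 − (4934·14540.70 + 1339·5477.72 + 4260·12566.12).
= 190960927.7 − 132610152.08 = 58350775.62.
x̄_North = 58350775.62 / 4802 = 12151.3485... → 12151.35.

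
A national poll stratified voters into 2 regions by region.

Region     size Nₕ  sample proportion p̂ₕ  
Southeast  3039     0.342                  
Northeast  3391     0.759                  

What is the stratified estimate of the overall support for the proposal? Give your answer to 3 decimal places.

0.562

N = 3039 + 3391 = 6430.
Overall proportion = Σ (Nₕ/N)·p̂ₕ.
Σ Nₕp̂ₕ = 1039.338 + 2573.769 = 3613.107.
3613.107 / 6430 = 0.56191... → 0.562.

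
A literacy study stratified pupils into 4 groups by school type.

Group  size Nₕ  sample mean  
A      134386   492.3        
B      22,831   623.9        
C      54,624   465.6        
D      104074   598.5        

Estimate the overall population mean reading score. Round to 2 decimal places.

x̄_st = (Σ Nₕx̄ₕ) / (Σ Nₕ) = (134386·492.3 + 22831·623.9 + 54624·465.6 + 104074·598.5) / 315915
= 168123712.1 / 315915 = 532.1802... → 532.18.

532.18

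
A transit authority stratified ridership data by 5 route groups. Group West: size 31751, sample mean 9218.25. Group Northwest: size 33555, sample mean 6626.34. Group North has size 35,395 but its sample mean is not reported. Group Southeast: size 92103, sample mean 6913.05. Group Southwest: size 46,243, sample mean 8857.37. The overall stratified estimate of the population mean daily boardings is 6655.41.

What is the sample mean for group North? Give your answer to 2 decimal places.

836.74

Σ Nₕx̄ₕ = N·μ, so 35395·x̄_North = 239047·6655.41 − (31751·9218.25 + 33555·6626.34 + 92103·6913.05 + 46243·8857.37).
= 1590955794.27 − 1561339499.51 = 29616294.76.
x̄_North = 29616294.76 / 35395 = 836.7367... → 836.74.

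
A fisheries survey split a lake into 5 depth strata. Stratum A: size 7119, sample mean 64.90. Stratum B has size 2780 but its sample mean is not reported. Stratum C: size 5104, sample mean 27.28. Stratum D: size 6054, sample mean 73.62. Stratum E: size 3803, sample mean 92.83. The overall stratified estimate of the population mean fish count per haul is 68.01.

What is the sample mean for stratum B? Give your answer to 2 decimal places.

104.58

Σ Nₕx̄ₕ = N·μ, so 2780·x̄_B = 24860·68.01 − (7119·64.90 + 5104·27.28 + 6054·73.62 + 3803·92.83).
= 1690728.6 − 1399988.19 = 290740.41.
x̄_B = 290740.41 / 2780 = 104.5829... → 104.58.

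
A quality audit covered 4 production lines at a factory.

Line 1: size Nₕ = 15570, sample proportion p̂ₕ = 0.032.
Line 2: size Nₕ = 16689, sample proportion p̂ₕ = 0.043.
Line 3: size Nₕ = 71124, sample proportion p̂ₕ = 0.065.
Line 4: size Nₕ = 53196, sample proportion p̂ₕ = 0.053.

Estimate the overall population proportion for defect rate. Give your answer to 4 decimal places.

Wₕ = Nₕ/N with N = 156579: 0.0994, 0.1066, 0.4542, 0.3397.
p̂_st = 0.0994·0.032 + 0.1066·0.043 + 0.4542·0.065 + 0.3397·0.053 ≈ 0.055297... → 0.0553.

0.0553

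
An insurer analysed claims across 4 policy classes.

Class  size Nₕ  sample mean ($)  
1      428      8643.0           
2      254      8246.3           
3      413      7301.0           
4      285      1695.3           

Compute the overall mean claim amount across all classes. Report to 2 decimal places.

6733.51

N = 428 + 254 + 413 + 285 = 1380.
Overall mean = Σ (Nₕ/N)·x̄ₕ — weight by population share, not a simple average.
Σ Nₕx̄ₕ = 428·8643.0 + 254·8246.3 + 413·7301.0 + 285·1695.3 = 3699204 + 2094560.2 + 3015313 + 483160.5 = 9292237.7.
Divide by N: 9292237.7 / 1380 = 6733.5056... → 6733.51.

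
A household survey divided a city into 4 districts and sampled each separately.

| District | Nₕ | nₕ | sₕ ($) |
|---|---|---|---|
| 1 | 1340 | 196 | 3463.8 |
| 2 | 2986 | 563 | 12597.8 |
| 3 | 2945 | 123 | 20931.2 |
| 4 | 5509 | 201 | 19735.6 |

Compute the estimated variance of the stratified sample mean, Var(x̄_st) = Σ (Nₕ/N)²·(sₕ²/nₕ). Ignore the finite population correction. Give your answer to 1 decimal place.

565276.6

N = 12780. Term for each stratum: Wₕ²sₕ²/nₕ.
Var(x̄_st) = 672.9727 + 15388.5933 + 189143.7669 + 360071.2516 = 565276.5845 → 565276.6.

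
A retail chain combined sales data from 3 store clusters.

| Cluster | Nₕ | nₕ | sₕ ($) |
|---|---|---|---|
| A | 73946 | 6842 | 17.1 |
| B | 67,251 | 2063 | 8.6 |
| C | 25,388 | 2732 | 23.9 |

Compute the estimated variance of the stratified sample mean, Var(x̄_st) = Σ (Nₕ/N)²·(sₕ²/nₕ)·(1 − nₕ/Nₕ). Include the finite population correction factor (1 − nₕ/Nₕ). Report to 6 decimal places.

0.017639

N = 166585. Term for each stratum: Wₕ²sₕ²/nₕ·(1−nₕ/Nₕ).
Var(x̄_st) = 0.007641884 + 0.005663596 + 0.004333662 = 0.017639143 → 0.017639.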